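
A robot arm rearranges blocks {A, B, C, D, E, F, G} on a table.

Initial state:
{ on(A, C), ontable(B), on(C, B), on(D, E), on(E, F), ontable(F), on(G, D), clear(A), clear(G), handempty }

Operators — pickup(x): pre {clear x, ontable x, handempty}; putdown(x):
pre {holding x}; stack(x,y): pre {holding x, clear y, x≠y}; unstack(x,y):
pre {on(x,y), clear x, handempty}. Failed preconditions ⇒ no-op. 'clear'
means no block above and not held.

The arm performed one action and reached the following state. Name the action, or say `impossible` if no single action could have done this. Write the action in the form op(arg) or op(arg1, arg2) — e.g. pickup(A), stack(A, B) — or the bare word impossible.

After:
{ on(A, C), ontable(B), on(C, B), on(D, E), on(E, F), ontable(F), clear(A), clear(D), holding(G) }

unstack(G, D)

target: towers=[B/C/A; F/E/D] holding=G
     unstack(G, D) → towers=[B/C/A; F/E/D] holding=G  ← match
     unstack(A, C) → towers=[B/C; F/E/D/G] holding=A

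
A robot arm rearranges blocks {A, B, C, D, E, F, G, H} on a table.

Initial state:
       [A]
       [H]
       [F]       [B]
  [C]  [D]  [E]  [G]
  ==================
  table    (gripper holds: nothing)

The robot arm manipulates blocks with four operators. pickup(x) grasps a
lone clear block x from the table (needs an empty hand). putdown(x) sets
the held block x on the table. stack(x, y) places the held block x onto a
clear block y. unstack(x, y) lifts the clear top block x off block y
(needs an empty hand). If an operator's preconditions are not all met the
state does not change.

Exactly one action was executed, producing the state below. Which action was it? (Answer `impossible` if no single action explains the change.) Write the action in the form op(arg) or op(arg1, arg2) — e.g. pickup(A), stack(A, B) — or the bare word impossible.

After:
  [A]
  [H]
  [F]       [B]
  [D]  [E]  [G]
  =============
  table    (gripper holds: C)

target: towers=[D/F/H/A; E; G/B] holding=C
     unstack(A, H) → towers=[C; D/F/H; E; G/B] holding=A
         pickup(E) → towers=[C; D/F/H/A; G/B] holding=E
     unstack(B, G) → towers=[C; D/F/H/A; E; G] holding=B
         pickup(C) → towers=[D/F/H/A; E; G/B] holding=C  ← match

pickup(C)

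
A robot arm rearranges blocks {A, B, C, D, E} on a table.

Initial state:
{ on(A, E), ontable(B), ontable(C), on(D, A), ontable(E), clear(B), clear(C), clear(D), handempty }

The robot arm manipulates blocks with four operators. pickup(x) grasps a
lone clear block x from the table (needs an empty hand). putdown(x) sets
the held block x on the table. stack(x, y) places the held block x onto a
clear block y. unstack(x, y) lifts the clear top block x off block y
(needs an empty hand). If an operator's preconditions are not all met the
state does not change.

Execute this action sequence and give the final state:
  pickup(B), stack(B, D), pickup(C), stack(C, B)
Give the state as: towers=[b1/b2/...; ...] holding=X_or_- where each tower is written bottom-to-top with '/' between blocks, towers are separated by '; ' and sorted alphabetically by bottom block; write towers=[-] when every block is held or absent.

step 1 (pickup(B)): towers=[C; E/A/D] holding=B
step 2 (stack(B, D)): towers=[C; E/A/D/B] holding=-
step 3 (pickup(C)): towers=[E/A/D/B] holding=C
step 4 (stack(C, B)): towers=[E/A/D/B/C] holding=-

towers=[E/A/D/B/C] holding=-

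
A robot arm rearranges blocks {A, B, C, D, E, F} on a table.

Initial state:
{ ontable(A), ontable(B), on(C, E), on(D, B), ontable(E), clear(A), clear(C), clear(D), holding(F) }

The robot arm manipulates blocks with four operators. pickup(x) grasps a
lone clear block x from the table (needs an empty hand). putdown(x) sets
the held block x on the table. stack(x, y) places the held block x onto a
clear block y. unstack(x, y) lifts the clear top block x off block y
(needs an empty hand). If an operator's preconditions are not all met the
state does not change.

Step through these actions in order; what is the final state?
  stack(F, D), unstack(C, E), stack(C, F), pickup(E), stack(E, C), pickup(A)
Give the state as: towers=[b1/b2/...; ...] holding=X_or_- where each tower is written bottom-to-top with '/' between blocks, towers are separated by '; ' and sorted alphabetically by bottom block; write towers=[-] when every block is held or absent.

step 1 (stack(F, D)): towers=[A; B/D/F; E/C] holding=-
step 2 (unstack(C, E)): towers=[A; B/D/F; E] holding=C
step 3 (stack(C, F)): towers=[A; B/D/F/C; E] holding=-
step 4 (pickup(E)): towers=[A; B/D/F/C] holding=E
step 5 (stack(E, C)): towers=[A; B/D/F/C/E] holding=-
step 6 (pickup(A)): towers=[B/D/F/C/E] holding=A

towers=[B/D/F/C/E] holding=A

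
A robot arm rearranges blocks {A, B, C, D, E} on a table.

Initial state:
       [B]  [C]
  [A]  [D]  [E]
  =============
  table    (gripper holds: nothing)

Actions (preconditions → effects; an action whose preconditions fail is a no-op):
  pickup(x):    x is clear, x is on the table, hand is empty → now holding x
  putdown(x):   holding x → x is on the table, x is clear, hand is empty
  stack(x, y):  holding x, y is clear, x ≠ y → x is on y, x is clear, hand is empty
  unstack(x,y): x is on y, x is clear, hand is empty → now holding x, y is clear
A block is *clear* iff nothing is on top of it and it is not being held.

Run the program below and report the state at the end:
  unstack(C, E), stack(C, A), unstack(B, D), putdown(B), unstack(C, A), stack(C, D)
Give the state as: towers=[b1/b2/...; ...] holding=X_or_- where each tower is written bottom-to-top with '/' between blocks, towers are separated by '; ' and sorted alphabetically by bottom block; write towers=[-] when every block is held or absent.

towers=[A; B; D/C; E] holding=-

step 1 (unstack(C, E)): towers=[A; D/B; E] holding=C
step 2 (stack(C, A)): towers=[A/C; D/B; E] holding=-
step 3 (unstack(B, D)): towers=[A/C; D; E] holding=B
step 4 (putdown(B)): towers=[A/C; B; D; E] holding=-
step 5 (unstack(C, A)): towers=[A; B; D; E] holding=C
step 6 (stack(C, D)): towers=[A; B; D/C; E] holding=-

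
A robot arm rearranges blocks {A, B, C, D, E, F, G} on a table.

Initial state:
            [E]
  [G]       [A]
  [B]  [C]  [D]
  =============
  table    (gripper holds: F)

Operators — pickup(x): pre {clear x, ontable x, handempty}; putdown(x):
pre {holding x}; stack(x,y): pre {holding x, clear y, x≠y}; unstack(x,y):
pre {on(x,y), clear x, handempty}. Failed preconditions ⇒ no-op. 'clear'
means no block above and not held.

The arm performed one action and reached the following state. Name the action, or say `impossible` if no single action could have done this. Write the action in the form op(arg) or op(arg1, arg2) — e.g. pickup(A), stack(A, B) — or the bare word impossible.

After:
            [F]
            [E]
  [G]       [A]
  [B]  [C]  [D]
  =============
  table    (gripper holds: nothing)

stack(F, E)

target: towers=[B/G; C; D/A/E/F] holding=-
        putdown(F) → towers=[B/G; C; D/A/E; F] holding=-
       stack(F, G) → towers=[B/G/F; C; D/A/E] holding=-
       stack(F, E) → towers=[B/G; C; D/A/E/F] holding=-  ← match
       stack(F, C) → towers=[B/G; C/F; D/A/E] holding=-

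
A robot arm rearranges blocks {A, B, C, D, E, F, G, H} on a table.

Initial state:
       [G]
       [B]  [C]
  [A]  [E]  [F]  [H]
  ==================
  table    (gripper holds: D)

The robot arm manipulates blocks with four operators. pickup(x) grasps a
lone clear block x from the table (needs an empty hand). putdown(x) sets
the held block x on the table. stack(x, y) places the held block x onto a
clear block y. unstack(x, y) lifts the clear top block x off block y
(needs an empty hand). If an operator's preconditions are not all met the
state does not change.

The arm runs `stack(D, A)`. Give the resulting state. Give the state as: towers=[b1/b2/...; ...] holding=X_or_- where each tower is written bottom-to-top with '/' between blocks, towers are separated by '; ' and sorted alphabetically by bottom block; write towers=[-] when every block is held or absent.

towers=[A/D; E/B/G; F/C; H] holding=-

before: towers=[A; E/B/G; F/C; H] holding=D
pre[stack(D, A)]: holding(D) ok, clear(A) ok, D≠A ok
all met → apply stack(D, A)
after:  towers=[A/D; E/B/G; F/C; H] holding=-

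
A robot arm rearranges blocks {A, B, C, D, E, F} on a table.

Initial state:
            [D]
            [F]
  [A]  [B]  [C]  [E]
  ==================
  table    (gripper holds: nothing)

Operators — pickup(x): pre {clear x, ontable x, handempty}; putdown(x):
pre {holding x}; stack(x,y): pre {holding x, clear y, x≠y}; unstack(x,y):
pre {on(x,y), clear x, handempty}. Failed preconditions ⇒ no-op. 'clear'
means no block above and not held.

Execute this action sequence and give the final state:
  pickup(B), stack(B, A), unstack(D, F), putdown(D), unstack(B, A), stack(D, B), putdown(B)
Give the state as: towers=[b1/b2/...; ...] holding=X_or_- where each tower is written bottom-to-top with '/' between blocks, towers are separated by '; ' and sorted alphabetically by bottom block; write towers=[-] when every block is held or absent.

step 1 (pickup(B)): towers=[A; C/F/D; E] holding=B
step 2 (stack(B, A)): towers=[A/B; C/F/D; E] holding=-
step 3 (unstack(D, F)): towers=[A/B; C/F; E] holding=D
step 4 (putdown(D)): towers=[A/B; C/F; D; E] holding=-
step 5 (unstack(B, A)): towers=[A; C/F; D; E] holding=B
step 6 (stack(D, B)) [no-op]: towers=[A; C/F; D; E] holding=B
step 7 (putdown(B)): towers=[A; B; C/F; D; E] holding=-

towers=[A; B; C/F; D; E] holding=-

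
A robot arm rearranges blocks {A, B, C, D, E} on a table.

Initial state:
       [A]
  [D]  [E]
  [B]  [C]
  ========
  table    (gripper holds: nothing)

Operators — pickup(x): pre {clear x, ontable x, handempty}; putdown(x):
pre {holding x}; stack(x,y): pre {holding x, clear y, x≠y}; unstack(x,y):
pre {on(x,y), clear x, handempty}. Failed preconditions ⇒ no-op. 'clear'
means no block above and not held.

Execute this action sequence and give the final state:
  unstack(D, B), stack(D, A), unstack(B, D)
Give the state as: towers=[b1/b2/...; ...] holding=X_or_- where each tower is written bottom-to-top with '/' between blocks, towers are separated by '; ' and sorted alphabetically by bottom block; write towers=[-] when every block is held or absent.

towers=[B; C/E/A/D] holding=-

step 1 (unstack(D, B)): towers=[B; C/E/A] holding=D
step 2 (stack(D, A)): towers=[B; C/E/A/D] holding=-
step 3 (unstack(B, D)) [no-op]: towers=[B; C/E/A/D] holding=-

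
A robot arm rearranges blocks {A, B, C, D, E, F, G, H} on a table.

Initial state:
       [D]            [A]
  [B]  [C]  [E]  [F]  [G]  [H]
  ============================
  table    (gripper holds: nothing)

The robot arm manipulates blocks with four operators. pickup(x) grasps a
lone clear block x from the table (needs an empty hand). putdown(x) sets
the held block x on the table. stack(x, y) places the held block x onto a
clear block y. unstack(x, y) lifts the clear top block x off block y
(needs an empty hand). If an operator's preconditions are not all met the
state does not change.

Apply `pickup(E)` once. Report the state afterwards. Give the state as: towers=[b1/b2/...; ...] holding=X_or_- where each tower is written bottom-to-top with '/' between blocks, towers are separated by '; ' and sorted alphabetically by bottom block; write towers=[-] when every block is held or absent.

before: towers=[B; C/D; E; F; G/A; H] holding=-
pre[pickup(E)]: clear(E) ok, ontable(E) ok, handempty ok
all met → apply pickup(E)
after:  towers=[B; C/D; F; G/A; H] holding=E

towers=[B; C/D; F; G/A; H] holding=E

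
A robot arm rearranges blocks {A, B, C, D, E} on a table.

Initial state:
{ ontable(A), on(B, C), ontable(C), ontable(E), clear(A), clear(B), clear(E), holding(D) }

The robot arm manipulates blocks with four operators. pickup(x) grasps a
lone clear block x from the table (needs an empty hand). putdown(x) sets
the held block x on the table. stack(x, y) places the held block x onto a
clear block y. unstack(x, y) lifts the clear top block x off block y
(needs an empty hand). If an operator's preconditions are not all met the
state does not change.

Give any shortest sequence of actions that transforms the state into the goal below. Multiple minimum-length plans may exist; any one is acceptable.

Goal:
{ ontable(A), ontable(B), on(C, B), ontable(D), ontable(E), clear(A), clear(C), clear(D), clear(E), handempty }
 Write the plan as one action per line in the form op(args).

putdown(D)
unstack(B, C)
putdown(B)
pickup(C)
stack(C, B)

step 1 (putdown(D)): towers=[A; C/B; D; E] holding=-
step 2 (unstack(B, C)): towers=[A; C; D; E] holding=B
step 3 (putdown(B)): towers=[A; B; C; D; E] holding=-
step 4 (pickup(C)): towers=[A; B; D; E] holding=C
step 5 (stack(C, B)): towers=[A; B/C; D; E] holding=-
goal check: towers=[A; B/C; D; E] holding=- — reached (length 5, optimal by BFS)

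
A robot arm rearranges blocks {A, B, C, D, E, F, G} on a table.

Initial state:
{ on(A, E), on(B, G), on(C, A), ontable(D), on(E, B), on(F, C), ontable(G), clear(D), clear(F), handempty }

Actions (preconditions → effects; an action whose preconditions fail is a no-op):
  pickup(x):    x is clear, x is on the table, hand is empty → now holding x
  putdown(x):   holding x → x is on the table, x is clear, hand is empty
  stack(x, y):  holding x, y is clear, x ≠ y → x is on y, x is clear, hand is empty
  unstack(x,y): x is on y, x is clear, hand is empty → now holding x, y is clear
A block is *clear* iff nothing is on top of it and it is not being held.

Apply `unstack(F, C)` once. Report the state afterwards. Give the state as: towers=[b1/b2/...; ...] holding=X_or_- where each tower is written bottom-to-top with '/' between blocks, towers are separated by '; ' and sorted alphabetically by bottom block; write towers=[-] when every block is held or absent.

towers=[D; G/B/E/A/C] holding=F

before: towers=[D; G/B/E/A/C/F] holding=-
pre[unstack(F, C)]: on(F,C) yes, clear(F) yes, handempty yes
all met → apply unstack(F, C)
after:  towers=[D; G/B/E/A/C] holding=F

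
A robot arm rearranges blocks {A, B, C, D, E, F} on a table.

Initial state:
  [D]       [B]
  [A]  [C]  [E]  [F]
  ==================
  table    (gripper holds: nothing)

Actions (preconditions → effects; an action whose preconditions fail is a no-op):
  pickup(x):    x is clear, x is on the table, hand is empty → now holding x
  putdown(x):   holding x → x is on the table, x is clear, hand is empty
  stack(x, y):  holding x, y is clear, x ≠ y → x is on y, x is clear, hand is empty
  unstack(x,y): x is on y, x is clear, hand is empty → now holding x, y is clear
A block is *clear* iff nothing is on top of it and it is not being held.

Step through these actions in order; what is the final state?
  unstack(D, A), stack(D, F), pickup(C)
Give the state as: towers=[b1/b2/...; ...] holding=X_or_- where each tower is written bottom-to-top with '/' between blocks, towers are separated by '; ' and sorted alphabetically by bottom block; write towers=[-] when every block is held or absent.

step 1 (unstack(D, A)): towers=[A; C; E/B; F] holding=D
step 2 (stack(D, F)): towers=[A; C; E/B; F/D] holding=-
step 3 (pickup(C)): towers=[A; E/B; F/D] holding=C

towers=[A; E/B; F/D] holding=C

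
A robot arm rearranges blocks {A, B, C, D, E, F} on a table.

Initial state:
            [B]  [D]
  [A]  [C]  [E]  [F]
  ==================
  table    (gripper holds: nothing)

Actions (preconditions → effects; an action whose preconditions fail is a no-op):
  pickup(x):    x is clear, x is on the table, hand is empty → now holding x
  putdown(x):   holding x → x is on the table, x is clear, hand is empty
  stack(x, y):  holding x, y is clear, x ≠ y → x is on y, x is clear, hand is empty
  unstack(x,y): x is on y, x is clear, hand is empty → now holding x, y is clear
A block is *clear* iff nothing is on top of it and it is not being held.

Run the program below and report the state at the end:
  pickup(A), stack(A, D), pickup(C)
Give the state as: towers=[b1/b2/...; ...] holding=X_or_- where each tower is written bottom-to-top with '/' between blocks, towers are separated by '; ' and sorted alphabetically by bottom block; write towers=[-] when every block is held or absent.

step 1 (pickup(A)): towers=[C; E/B; F/D] holding=A
step 2 (stack(A, D)): towers=[C; E/B; F/D/A] holding=-
step 3 (pickup(C)): towers=[E/B; F/D/A] holding=C

towers=[E/B; F/D/A] holding=C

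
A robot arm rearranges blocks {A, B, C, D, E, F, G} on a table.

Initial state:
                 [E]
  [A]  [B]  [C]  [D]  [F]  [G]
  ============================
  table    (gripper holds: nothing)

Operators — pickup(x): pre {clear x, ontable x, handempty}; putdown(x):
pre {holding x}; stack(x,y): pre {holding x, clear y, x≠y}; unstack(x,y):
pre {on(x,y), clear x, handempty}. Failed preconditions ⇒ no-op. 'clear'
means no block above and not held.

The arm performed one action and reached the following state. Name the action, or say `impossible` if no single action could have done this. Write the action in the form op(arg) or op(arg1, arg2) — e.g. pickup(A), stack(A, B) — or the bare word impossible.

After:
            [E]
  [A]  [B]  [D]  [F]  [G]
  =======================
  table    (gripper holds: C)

target: towers=[A; B; D/E; F; G] holding=C
         pickup(B) → towers=[A; C; D/E; F; G] holding=B
         pickup(F) → towers=[A; B; C; D/E; G] holding=F
         pickup(G) → towers=[A; B; C; D/E; F] holding=G
         pickup(A) → towers=[B; C; D/E; F; G] holding=A
     unstack(E, D) → towers=[A; B; C; D; F; G] holding=E
         pickup(C) → towers=[A; B; D/E; F; G] holding=C  ← match

pickup(C)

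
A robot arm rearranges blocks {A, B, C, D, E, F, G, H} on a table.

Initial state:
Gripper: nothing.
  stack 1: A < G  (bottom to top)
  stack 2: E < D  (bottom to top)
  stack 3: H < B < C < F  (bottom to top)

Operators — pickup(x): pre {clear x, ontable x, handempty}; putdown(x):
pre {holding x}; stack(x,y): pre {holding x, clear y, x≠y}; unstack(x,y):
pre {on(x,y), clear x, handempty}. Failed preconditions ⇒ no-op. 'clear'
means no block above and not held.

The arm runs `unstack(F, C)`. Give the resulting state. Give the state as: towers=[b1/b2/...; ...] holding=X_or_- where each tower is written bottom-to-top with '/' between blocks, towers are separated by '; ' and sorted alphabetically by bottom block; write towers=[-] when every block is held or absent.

before: towers=[A/G; E/D; H/B/C/F] holding=-
pre[unstack(F, C)]: on(F,C) ok, clear(F) ok, handempty ok
all met → apply unstack(F, C)
after:  towers=[A/G; E/D; H/B/C] holding=F

towers=[A/G; E/D; H/B/C] holding=F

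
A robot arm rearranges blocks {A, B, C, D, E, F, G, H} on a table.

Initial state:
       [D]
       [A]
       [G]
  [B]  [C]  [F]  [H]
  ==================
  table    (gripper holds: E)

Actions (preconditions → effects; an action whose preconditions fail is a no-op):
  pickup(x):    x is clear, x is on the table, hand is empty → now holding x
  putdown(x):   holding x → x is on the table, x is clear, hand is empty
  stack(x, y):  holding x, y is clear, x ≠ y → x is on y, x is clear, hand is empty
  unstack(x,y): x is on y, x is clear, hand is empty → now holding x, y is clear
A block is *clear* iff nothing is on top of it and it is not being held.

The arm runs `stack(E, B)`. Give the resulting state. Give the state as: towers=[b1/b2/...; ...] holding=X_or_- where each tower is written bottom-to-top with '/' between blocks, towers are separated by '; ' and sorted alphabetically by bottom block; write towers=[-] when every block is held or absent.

before: towers=[B; C/G/A/D; F; H] holding=E
pre[stack(E, B)]: holding(E) yes, clear(B) yes, E≠B yes
all met → apply stack(E, B)
after:  towers=[B/E; C/G/A/D; F; H] holding=-

towers=[B/E; C/G/A/D; F; H] holding=-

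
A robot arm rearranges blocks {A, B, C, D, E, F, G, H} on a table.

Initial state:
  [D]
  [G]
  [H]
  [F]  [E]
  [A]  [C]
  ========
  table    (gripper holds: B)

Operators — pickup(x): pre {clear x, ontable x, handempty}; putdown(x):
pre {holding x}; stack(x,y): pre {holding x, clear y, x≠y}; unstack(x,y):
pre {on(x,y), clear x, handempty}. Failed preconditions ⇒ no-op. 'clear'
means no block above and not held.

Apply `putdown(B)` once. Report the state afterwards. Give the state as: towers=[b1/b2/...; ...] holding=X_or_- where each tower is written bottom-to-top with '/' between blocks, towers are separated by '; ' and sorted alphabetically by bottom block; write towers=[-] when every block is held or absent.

towers=[A/F/H/G/D; B; C/E] holding=-

before: towers=[A/F/H/G/D; C/E] holding=B
pre[putdown(B)]: holding(B) yes
all met → apply putdown(B)
after:  towers=[A/F/H/G/D; B; C/E] holding=-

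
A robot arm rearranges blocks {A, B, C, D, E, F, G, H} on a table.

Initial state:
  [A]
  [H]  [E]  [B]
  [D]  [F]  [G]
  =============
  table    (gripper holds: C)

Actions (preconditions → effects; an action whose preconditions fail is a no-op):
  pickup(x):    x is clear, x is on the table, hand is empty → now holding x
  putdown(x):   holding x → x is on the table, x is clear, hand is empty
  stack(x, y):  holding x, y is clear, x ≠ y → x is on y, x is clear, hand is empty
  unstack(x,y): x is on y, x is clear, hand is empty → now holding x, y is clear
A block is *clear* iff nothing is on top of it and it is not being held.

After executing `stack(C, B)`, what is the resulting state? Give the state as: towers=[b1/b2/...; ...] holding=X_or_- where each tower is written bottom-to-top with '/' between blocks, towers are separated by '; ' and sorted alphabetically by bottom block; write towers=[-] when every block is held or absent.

before: towers=[D/H/A; F/E; G/B] holding=C
pre[stack(C, B)]: holding(C) ✓, clear(B) ✓, C≠B ✓
all met → apply stack(C, B)
after:  towers=[D/H/A; F/E; G/B/C] holding=-

towers=[D/H/A; F/E; G/B/C] holding=-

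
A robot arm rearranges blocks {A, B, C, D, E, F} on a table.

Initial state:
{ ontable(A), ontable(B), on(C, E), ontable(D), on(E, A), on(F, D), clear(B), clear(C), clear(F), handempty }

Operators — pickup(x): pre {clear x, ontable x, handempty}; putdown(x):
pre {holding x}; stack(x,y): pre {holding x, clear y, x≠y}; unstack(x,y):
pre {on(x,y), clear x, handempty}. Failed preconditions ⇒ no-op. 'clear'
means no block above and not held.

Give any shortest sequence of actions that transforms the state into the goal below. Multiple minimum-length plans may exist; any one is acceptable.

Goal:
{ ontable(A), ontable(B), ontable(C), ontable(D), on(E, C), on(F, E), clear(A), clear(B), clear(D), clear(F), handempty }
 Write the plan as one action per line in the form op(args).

step 1 (unstack(C, E)): towers=[A/E; B; D/F] holding=C
step 2 (putdown(C)): towers=[A/E; B; C; D/F] holding=-
step 3 (unstack(E, A)): towers=[A; B; C; D/F] holding=E
step 4 (stack(E, C)): towers=[A; B; C/E; D/F] holding=-
step 5 (unstack(F, D)): towers=[A; B; C/E; D] holding=F
step 6 (stack(F, E)): towers=[A; B; C/E/F; D] holding=-
goal check: towers=[A; B; C/E/F; D] holding=- — reached (length 6, optimal by BFS)

unstack(C, E)
putdown(C)
unstack(E, A)
stack(E, C)
unstack(F, D)
stack(F, E)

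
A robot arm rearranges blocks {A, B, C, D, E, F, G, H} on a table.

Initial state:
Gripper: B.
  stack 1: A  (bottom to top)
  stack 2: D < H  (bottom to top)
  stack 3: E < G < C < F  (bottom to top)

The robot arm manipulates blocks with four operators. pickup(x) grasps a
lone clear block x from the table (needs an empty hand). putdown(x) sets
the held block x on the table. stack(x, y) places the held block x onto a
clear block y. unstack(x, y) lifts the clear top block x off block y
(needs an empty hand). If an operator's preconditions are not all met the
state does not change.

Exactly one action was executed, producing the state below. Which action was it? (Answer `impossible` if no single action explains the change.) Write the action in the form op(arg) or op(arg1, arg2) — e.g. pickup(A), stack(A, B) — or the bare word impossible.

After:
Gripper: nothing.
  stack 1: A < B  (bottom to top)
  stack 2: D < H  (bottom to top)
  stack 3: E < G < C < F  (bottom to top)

stack(B, A)

target: towers=[A/B; D/H; E/G/C/F] holding=-
        putdown(B) → towers=[A; B; D/H; E/G/C/F] holding=-
       stack(B, A) → towers=[A/B; D/H; E/G/C/F] holding=-  ← match
       stack(B, H) → towers=[A; D/H/B; E/G/C/F] holding=-
       stack(B, F) → towers=[A; D/H; E/G/C/F/B] holding=-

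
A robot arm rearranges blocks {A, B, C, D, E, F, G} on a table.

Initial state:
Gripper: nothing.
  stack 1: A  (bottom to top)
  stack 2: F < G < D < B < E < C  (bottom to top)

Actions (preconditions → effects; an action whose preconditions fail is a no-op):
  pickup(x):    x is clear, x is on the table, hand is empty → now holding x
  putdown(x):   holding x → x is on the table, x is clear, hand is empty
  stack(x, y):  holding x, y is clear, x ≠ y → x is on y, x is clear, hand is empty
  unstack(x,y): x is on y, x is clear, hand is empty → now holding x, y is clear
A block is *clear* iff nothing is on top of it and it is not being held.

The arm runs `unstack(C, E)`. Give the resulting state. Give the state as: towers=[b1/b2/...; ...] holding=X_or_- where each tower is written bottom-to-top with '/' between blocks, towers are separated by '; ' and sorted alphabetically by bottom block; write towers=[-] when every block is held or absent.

before: towers=[A; F/G/D/B/E/C] holding=-
pre[unstack(C, E)]: on(C,E) ✓, clear(C) ✓, handempty ✓
all met → apply unstack(C, E)
after:  towers=[A; F/G/D/B/E] holding=C

towers=[A; F/G/D/B/E] holding=C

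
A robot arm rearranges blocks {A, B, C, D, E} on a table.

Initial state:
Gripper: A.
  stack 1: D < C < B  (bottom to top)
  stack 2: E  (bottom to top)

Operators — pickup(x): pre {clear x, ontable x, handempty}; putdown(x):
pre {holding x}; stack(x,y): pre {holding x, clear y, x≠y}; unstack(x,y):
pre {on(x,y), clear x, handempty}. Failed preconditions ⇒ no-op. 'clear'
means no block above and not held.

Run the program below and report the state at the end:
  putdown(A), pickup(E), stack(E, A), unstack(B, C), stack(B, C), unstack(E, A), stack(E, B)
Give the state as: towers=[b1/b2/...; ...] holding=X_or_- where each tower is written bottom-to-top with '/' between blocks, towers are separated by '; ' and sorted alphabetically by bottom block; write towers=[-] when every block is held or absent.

step 1 (putdown(A)): towers=[A; D/C/B; E] holding=-
step 2 (pickup(E)): towers=[A; D/C/B] holding=E
step 3 (stack(E, A)): towers=[A/E; D/C/B] holding=-
step 4 (unstack(B, C)): towers=[A/E; D/C] holding=B
step 5 (stack(B, C)): towers=[A/E; D/C/B] holding=-
step 6 (unstack(E, A)): towers=[A; D/C/B] holding=E
step 7 (stack(E, B)): towers=[A; D/C/B/E] holding=-

towers=[A; D/C/B/E] holding=-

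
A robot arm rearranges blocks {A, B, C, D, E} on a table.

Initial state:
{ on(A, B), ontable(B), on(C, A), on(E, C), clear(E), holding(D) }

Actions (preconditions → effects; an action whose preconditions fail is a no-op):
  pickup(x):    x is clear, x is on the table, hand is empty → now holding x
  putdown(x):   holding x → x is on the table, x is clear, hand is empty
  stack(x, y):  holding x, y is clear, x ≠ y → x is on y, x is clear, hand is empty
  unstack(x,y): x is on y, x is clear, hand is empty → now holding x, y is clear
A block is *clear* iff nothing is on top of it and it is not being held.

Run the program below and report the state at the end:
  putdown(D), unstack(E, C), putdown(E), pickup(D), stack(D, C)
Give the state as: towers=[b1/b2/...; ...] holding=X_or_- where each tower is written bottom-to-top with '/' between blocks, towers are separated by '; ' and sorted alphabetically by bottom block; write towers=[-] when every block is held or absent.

towers=[B/A/C/D; E] holding=-

step 1 (putdown(D)): towers=[B/A/C/E; D] holding=-
step 2 (unstack(E, C)): towers=[B/A/C; D] holding=E
step 3 (putdown(E)): towers=[B/A/C; D; E] holding=-
step 4 (pickup(D)): towers=[B/A/C; E] holding=D
step 5 (stack(D, C)): towers=[B/A/C/D; E] holding=-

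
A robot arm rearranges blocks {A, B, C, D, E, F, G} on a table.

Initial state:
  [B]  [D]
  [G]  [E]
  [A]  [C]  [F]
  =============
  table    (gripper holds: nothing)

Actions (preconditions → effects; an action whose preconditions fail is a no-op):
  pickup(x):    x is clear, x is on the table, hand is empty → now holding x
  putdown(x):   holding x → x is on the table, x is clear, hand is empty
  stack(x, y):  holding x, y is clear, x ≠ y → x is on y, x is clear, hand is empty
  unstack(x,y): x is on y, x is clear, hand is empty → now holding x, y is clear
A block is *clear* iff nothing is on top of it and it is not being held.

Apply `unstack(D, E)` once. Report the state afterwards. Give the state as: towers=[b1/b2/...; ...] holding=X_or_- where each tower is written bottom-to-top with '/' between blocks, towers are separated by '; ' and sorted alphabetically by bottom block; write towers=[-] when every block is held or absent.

towers=[A/G/B; C/E; F] holding=D

before: towers=[A/G/B; C/E/D; F] holding=-
pre[unstack(D, E)]: on(D,E) ✓, clear(D) ✓, handempty ✓
all met → apply unstack(D, E)
after:  towers=[A/G/B; C/E; F] holding=D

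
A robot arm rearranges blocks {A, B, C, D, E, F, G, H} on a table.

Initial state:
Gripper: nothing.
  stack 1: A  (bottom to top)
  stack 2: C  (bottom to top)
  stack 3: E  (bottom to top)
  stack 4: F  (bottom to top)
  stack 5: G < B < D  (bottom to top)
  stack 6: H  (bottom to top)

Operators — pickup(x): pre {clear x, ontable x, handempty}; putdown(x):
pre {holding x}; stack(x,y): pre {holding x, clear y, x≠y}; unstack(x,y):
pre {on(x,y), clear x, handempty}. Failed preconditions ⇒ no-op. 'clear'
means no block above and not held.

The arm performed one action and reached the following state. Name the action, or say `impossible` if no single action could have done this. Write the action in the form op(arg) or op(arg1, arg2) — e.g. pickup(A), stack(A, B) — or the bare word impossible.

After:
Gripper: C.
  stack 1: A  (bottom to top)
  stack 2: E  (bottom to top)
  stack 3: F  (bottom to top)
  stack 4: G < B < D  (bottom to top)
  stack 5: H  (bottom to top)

pickup(C)

target: towers=[A; E; F; G/B/D; H] holding=C
         pickup(A) → towers=[C; E; F; G/B/D; H] holding=A
         pickup(E) → towers=[A; C; F; G/B/D; H] holding=E
         pickup(H) → towers=[A; C; E; F; G/B/D] holding=H
         pickup(F) → towers=[A; C; E; G/B/D; H] holding=F
     unstack(D, B) → towers=[A; C; E; F; G/B; H] holding=D
         pickup(C) → towers=[A; E; F; G/B/D; H] holding=C  ← match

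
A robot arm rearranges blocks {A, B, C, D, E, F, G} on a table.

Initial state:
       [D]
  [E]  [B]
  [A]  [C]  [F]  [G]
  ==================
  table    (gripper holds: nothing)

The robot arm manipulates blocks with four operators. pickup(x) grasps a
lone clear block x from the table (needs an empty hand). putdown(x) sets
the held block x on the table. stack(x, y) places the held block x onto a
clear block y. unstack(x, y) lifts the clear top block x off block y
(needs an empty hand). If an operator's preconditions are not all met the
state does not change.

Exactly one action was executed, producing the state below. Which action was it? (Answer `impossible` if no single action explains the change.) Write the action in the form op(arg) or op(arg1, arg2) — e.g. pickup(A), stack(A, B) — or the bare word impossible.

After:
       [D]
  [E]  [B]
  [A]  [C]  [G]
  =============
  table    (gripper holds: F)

pickup(F)

target: towers=[A/E; C/B/D; G] holding=F
         pickup(F) → towers=[A/E; C/B/D; G] holding=F  ← match
         pickup(G) → towers=[A/E; C/B/D; F] holding=G
     unstack(D, B) → towers=[A/E; C/B; F; G] holding=D
     unstack(E, A) → towers=[A; C/B/D; F; G] holding=E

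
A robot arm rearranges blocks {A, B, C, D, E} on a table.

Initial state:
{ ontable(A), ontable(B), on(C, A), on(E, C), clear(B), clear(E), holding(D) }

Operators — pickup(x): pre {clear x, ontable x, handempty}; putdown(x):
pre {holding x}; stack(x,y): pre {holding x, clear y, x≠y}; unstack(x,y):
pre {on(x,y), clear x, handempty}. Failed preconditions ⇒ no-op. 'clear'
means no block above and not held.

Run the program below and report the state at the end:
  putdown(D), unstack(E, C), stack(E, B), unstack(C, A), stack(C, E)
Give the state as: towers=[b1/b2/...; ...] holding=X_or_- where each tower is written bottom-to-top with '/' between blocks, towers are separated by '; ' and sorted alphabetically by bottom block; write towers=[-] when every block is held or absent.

step 1 (putdown(D)): towers=[A/C/E; B; D] holding=-
step 2 (unstack(E, C)): towers=[A/C; B; D] holding=E
step 3 (stack(E, B)): towers=[A/C; B/E; D] holding=-
step 4 (unstack(C, A)): towers=[A; B/E; D] holding=C
step 5 (stack(C, E)): towers=[A; B/E/C; D] holding=-

towers=[A; B/E/C; D] holding=-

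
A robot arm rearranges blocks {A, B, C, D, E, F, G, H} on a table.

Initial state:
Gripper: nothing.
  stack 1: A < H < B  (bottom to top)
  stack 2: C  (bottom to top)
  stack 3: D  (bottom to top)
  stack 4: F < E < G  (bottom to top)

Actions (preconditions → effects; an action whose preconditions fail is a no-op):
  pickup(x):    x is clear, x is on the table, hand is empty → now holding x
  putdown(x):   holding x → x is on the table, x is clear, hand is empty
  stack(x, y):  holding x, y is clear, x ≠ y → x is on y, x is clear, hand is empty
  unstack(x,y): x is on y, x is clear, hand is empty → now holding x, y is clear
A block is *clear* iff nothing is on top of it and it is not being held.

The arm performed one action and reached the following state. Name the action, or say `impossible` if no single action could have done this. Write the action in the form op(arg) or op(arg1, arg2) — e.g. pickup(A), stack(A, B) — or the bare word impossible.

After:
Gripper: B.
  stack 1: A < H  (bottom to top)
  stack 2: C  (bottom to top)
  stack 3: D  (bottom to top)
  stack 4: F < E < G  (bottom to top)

target: towers=[A/H; C; D; F/E/G] holding=B
     unstack(G, E) → towers=[A/H/B; C; D; F/E] holding=G
     unstack(B, H) → towers=[A/H; C; D; F/E/G] holding=B  ← match
         pickup(D) → towers=[A/H/B; C; F/E/G] holding=D
         pickup(C) → towers=[A/H/B; D; F/E/G] holding=C

unstack(B, H)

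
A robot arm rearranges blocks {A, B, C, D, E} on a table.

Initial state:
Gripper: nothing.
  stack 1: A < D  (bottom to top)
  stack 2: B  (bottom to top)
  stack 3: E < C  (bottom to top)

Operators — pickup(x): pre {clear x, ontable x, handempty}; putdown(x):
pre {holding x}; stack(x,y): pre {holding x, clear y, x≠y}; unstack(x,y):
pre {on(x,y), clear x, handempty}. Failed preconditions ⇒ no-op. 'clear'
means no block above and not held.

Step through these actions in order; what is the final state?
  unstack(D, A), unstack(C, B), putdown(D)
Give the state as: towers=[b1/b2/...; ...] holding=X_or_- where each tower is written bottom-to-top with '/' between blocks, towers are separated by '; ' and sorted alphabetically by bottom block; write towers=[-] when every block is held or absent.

towers=[A; B; D; E/C] holding=-

step 1 (unstack(D, A)): towers=[A; B; E/C] holding=D
step 2 (unstack(C, B)) [no-op]: towers=[A; B; E/C] holding=D
step 3 (putdown(D)): towers=[A; B; D; E/C] holding=-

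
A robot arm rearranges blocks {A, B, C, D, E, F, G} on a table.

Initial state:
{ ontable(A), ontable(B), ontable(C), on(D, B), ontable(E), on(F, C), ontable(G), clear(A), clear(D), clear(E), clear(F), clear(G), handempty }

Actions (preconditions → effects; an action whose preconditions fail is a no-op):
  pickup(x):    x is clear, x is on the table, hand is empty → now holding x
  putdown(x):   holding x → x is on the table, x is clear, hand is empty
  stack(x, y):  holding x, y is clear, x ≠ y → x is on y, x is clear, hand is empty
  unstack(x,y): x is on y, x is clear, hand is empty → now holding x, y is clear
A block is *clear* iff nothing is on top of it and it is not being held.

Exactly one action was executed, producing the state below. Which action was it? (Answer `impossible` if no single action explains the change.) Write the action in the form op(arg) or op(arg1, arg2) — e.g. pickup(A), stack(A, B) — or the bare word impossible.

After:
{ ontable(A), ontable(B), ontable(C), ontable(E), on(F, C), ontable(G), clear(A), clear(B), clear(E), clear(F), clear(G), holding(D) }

unstack(D, B)

target: towers=[A; B; C/F; E; G] holding=D
     unstack(F, C) → towers=[A; B/D; C; E; G] holding=F
         pickup(G) → towers=[A; B/D; C/F; E] holding=G
     unstack(D, B) → towers=[A; B; C/F; E; G] holding=D  ← match
         pickup(A) → towers=[B/D; C/F; E; G] holding=A
         pickup(E) → towers=[A; B/D; C/F; G] holding=E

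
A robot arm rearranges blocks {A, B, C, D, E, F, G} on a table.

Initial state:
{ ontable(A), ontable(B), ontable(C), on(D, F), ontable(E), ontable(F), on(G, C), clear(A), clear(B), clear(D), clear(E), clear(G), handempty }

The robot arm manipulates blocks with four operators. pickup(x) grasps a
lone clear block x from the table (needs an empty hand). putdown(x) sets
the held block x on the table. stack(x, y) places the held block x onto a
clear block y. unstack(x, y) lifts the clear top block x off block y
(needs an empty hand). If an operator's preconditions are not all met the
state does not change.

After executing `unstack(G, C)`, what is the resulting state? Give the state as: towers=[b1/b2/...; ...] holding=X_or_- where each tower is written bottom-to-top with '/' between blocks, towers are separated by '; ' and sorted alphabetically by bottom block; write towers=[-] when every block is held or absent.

before: towers=[A; B; C/G; E; F/D] holding=-
pre[unstack(G, C)]: on(G,C) yes, clear(G) yes, handempty yes
all met → apply unstack(G, C)
after:  towers=[A; B; C; E; F/D] holding=G

towers=[A; B; C; E; F/D] holding=G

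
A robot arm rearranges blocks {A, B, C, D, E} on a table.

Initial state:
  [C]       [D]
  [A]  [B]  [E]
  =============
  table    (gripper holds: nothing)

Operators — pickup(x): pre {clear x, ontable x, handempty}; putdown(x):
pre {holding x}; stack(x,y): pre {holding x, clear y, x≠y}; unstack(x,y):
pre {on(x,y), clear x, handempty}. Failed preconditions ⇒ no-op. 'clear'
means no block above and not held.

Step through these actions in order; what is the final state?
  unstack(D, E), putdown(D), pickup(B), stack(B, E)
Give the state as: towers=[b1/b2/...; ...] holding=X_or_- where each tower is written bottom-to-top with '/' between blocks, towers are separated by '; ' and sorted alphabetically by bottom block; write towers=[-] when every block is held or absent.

towers=[A/C; D; E/B] holding=-

step 1 (unstack(D, E)): towers=[A/C; B; E] holding=D
step 2 (putdown(D)): towers=[A/C; B; D; E] holding=-
step 3 (pickup(B)): towers=[A/C; D; E] holding=B
step 4 (stack(B, E)): towers=[A/C; D; E/B] holding=-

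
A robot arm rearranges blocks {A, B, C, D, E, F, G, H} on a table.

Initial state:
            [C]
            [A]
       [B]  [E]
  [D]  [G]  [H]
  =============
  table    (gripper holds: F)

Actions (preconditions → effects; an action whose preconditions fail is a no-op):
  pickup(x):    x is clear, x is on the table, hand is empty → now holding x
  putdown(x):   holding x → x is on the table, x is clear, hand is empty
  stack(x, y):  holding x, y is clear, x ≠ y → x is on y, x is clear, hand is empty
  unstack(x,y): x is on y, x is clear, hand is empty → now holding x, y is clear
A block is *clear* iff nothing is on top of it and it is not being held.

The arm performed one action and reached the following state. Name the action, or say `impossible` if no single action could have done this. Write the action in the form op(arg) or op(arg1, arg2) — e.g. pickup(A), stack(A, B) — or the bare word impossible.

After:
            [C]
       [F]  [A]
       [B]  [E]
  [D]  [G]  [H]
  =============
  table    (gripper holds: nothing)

target: towers=[D; G/B/F; H/E/A/C] holding=-
        putdown(F) → towers=[D; F; G/B; H/E/A/C] holding=-
       stack(F, B) → towers=[D; G/B/F; H/E/A/C] holding=-  ← match
       stack(F, D) → towers=[D/F; G/B; H/E/A/C] holding=-
       stack(F, C) → towers=[D; G/B; H/E/A/C/F] holding=-

stack(F, B)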